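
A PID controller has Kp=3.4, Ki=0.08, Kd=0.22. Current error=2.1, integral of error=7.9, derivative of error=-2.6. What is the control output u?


u = Kp*e + Ki*int(e) + Kd*de/dt
= 3.4*2.1 + 0.08*7.9 + 0.22*(-2.6)
= 7.14 + 0.632 + -0.572
= 7.2


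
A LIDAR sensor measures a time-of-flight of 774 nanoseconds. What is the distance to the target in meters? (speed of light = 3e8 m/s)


tof = 774 ns = 7.74e-07 s
dist = c * tof / 2
= 3e8 * 7.74e-07 / 2
= 116.1 m


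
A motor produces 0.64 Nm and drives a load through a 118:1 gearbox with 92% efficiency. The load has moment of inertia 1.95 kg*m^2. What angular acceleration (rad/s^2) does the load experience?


tau_out = tau_motor * N * eta
= 0.64 * 118 * 0.92 = 69.4784 Nm
alpha = tau_out / I = 69.4784 / 1.95
= 35.6299 rad/s^2


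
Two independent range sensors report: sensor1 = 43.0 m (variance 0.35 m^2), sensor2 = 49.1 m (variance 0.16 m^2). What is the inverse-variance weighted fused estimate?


w1 = (1/var1) / (1/var1 + 1/var2)
   = 2.8571 / (2.8571 + 6.25) = 0.3137
w2 = 1 - w1 = 0.6863
fused = w1*s1 + w2*s2 = 13.4902 + 33.6961
= 47.1863 m


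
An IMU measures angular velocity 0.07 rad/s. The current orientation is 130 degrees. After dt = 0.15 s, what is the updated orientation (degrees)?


delta_theta = w * dt = 0.07 * 0.15 = 0.0105 rad
= 0.6016 deg
theta_new = 130 + 0.6016 = 130.6016 deg


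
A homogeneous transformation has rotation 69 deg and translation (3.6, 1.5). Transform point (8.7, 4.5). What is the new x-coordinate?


x' = cos(theta)*px - sin(theta)*py + tx
= 0.3584*8.7 - 0.9336*4.5 + 3.6
= 2.5167


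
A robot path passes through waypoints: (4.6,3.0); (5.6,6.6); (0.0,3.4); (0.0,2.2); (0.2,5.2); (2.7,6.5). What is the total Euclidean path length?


Segment lengths:
  seg1 = sqrt((1.0)^2 + (3.6)^2) = 3.7363
  seg2 = sqrt((-5.6)^2 + (-3.2)^2) = 6.4498
  seg3 = sqrt((0.0)^2 + (-1.2)^2) = 1.2
  seg4 = sqrt((0.2)^2 + (3.0)^2) = 3.0067
  seg5 = sqrt((2.5)^2 + (1.3)^2) = 2.8178
Total = 17.2106


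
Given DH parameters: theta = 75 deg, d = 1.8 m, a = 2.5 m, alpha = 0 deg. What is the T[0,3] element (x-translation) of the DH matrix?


T[0,3] = a * cos(theta)
= 2.5 * cos(75 deg)
= 2.5 * 0.2588
= 0.647


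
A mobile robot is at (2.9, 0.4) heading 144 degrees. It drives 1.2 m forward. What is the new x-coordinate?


x_new = x0 + d*cos(theta)
= 2.9 + 1.2*cos(144)
= 2.9 + -0.9708
= 1.9292


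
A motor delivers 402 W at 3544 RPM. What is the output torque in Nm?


omega = 3544 * 2*pi/60 = 371.1268 rad/s
tau = P / omega = 402 / 371.1268
= 1.0832 Nm


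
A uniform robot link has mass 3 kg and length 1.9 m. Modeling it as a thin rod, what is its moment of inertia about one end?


I = (1/3) * m * L^2
= (1/3) * 3 * 1.9^2
= 0.333333 * 3 * 3.61
= 3.61 kg*m^2


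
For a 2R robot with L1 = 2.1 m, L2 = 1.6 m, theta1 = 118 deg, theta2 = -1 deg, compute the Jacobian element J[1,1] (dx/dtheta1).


J[1,1] = -L1*sin(t1) - L2*sin(t1+t2)
= -2.1*sin(118) - 1.6*sin(117)
= -3.2798


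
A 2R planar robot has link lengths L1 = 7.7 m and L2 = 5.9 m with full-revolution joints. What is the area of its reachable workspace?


r_max = L1 + L2 = 13.6 m
r_min = |L1 - L2| = 1.8 m
Area = pi*(r_max^2 - r_min^2)
= pi*(184.96 - 3.24)
= pi * 181.72
= 570.8902 m^2


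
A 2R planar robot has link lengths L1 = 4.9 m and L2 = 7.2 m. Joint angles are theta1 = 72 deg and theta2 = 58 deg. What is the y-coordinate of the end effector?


Convert angles to radians: theta1 = 1.2566, theta2 = 1.0123
y = L1*sin(theta1) + L2*sin(theta1+theta2)
y = 4.6602 + 5.5155
y = 10.1757


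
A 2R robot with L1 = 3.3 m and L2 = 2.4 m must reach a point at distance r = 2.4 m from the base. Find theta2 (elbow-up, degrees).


cos(theta2) = (r^2 - L1^2 - L2^2) / (2*L1*L2)
cos(theta2) = (5.76 - 10.89 - 5.76) / 15.84
cos(theta2) = -0.6875
theta2 = 133.4325 degrees


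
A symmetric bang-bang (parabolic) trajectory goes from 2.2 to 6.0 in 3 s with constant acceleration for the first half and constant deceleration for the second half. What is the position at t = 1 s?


Symmetric rest-to-rest: each phase covers (pf-p0)/2 in time T/2. 0.5*a*(T/2)^2 = (pf-p0)/2 => a = 4*(pf-p0)/T^2
a = 4*(6.0-2.2)/3^2 = 1.6889
t = 1 is in the acceleration phase (t <= T/2).
p = p0 + 0.5*a*t^2 = 2.2 + 0.5*1.6889*1^2
= 3.0444


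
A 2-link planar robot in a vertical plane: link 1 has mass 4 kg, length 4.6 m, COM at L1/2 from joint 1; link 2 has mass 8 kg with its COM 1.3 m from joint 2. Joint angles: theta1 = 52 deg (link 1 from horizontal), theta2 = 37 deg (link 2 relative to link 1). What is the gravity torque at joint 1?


Horizontal distance from joint 1 to link-1 COM:
  x_c1 = (L1/2)*cos(t1) = 2.3 * 0.6157 = 1.416 m
Horizontal distance from joint 1 to link-2 COM:
  x_c2 = L1*cos(t1) + Lc2*cos(t1+t2)
       = 4.6*0.6157 + 1.3*0.0175 = 2.8547 m
tau1 = m1*g*x_c1 + m2*g*x_c2
     = 4*9.81*1.416 + 8*9.81*2.8547
     = 55.5647 + 224.0393
     = 279.604 Nm


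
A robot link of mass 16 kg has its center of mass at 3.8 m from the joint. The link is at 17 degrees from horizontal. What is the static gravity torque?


tau = m*g*L*cos(angle)
= 16 * 9.81 * 3.8 * cos(17 deg)
= 16 * 9.81 * 3.8 * 0.9563
= 570.3861 Nm


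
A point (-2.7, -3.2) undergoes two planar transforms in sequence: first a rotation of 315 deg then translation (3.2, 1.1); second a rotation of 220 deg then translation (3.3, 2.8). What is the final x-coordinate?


After transform 1:
x1 = cos(315)*-2.7 - sin(315)*-3.2 + 3.2 = -0.9719
y1 = sin(315)*-2.7 + cos(315)*-3.2 + 1.1 = 0.7464
After transform 2:
x2 = cos(220)*-0.9719 - sin(220)*0.7464 + 3.3
= 4.5243


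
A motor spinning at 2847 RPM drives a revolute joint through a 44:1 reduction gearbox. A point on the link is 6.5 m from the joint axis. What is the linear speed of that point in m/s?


omega_motor = 2847 * 2*pi/60 = 298.1371 rad/s
omega_joint = omega_motor / 44 = 6.7758 rad/s
v = omega_joint * r = 6.7758 * 6.5
= 44.043 m/s


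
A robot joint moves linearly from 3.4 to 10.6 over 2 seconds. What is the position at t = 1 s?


s = t/T = 1/2 = 0.5
p(t) = p0 + (pf-p0)*s
= 3.4 + (10.6 - 3.4) * 0.5
= 7.0


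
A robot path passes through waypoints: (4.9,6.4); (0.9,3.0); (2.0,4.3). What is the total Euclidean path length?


Segment lengths:
  seg1 = sqrt((-4.0)^2 + (-3.4)^2) = 5.2498
  seg2 = sqrt((1.1)^2 + (1.3)^2) = 1.7029
Total = 6.9527


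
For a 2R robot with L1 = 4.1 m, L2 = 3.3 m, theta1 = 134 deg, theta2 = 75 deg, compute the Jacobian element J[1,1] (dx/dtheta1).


J[1,1] = -L1*sin(t1) - L2*sin(t1+t2)
= -4.1*sin(134) - 3.3*sin(209)
= -1.3494


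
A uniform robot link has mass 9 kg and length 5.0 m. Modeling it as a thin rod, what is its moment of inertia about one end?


I = (1/3) * m * L^2
= (1/3) * 9 * 5.0^2
= 0.333333 * 9 * 25.0
= 75.0 kg*m^2


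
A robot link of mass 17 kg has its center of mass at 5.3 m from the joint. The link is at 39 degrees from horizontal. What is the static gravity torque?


tau = m*g*L*cos(angle)
= 17 * 9.81 * 5.3 * cos(39 deg)
= 17 * 9.81 * 5.3 * 0.7771
= 686.9045 Nm


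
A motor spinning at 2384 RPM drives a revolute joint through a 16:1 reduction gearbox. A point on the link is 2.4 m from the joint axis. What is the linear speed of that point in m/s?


omega_motor = 2384 * 2*pi/60 = 249.6519 rad/s
omega_joint = omega_motor / 16 = 15.6032 rad/s
v = omega_joint * r = 15.6032 * 2.4
= 37.4478 m/s


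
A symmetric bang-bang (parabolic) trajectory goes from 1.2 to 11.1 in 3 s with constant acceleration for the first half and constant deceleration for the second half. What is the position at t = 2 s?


Symmetric rest-to-rest: each phase covers (pf-p0)/2 in time T/2. 0.5*a*(T/2)^2 = (pf-p0)/2 => a = 4*(pf-p0)/T^2
a = 4*(11.1-1.2)/3^2 = 4.4
t = 2 is in the deceleration phase (t > T/2).
p = pf - 0.5*a*(T-t)^2 = 11.1 - 0.5*4.4*1^2
= 8.9


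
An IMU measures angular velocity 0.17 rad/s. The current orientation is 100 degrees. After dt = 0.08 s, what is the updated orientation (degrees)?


delta_theta = w * dt = 0.17 * 0.08 = 0.0136 rad
= 0.7792 deg
theta_new = 100 + 0.7792 = 100.7792 deg


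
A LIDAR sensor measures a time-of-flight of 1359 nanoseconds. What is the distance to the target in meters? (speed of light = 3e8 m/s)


tof = 1359 ns = 1.359e-06 s
dist = c * tof / 2
= 3e8 * 1.359e-06 / 2
= 203.85 m


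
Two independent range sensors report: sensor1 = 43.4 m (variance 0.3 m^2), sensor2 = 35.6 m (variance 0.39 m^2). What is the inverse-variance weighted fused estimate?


w1 = (1/var1) / (1/var1 + 1/var2)
   = 3.3333 / (3.3333 + 2.5641) = 0.5652
w2 = 1 - w1 = 0.4348
fused = w1*s1 + w2*s2 = 24.5304 + 15.4783
= 40.0087 m


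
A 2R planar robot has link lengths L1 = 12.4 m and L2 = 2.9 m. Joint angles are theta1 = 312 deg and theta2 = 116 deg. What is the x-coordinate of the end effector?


Convert angles to radians: theta1 = 5.4454, theta2 = 2.0246
x = L1*cos(theta1) + L2*cos(theta1+theta2)
x = 8.2972 + 1.0864
x = 9.3836


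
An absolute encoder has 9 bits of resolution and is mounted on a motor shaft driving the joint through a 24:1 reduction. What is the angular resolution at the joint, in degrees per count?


counts = 2^9 = 512
effective counts at joint = 512 * 24 = 12288
resolution = 360 / 12288
= 0.0293 deg/count


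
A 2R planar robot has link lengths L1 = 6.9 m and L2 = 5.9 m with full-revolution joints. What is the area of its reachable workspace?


r_max = L1 + L2 = 12.8 m
r_min = |L1 - L2| = 1.0 m
Area = pi*(r_max^2 - r_min^2)
= pi*(163.84 - 1.0)
= pi * 162.84
= 511.5769 m^2


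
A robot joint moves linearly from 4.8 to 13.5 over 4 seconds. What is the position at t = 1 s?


s = t/T = 1/4 = 0.25
p(t) = p0 + (pf-p0)*s
= 4.8 + (13.5 - 4.8) * 0.25
= 6.975


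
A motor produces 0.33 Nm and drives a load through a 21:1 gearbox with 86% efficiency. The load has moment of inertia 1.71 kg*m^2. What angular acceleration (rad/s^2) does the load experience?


tau_out = tau_motor * N * eta
= 0.33 * 21 * 0.86 = 5.9598 Nm
alpha = tau_out / I = 5.9598 / 1.71
= 3.4853 rad/s^2


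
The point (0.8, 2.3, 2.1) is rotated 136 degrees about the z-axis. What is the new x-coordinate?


Rotation about z-axis: x' = x*cos(theta) - y*sin(theta)
= 0.8 * -0.7193 - 2.3 * 0.6947
= -2.1732


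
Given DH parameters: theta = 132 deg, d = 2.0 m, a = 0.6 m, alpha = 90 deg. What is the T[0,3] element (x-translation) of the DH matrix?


T[0,3] = a * cos(theta)
= 0.6 * cos(132 deg)
= 0.6 * -0.6691
= -0.4015


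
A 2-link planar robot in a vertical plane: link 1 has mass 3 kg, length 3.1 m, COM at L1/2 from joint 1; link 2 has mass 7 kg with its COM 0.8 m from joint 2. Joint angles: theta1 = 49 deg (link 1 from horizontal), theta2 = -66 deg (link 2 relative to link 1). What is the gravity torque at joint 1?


Horizontal distance from joint 1 to link-1 COM:
  x_c1 = (L1/2)*cos(t1) = 1.55 * 0.6561 = 1.0169 m
Horizontal distance from joint 1 to link-2 COM:
  x_c2 = L1*cos(t1) + Lc2*cos(t1+t2)
       = 3.1*0.6561 + 0.8*0.9563 = 2.7988 m
tau1 = m1*g*x_c1 + m2*g*x_c2
     = 3*9.81*1.0169 + 7*9.81*2.7988
     = 29.9271 + 192.1954
     = 222.1226 Nm


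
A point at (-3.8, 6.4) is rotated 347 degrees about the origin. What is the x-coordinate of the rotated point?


x' = x*cos(theta) - y*sin(theta)
cos(347 deg) = 0.9744, sin(347 deg) = -0.225
x' = -3.8 * 0.9744 - 6.4 * -0.225
= -3.7026 - -1.4397
= -2.2629


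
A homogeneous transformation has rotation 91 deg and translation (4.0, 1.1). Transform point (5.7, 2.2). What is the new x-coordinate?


x' = cos(theta)*px - sin(theta)*py + tx
= -0.0175*5.7 - 0.9998*2.2 + 4.0
= 1.7009


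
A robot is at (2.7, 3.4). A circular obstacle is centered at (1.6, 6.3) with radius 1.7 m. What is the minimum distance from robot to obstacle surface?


center_dist = sqrt((2.7-1.6)^2 + (3.4-6.3)^2)
= sqrt(1.21 + 8.41)
= 3.1016
min_dist = center_dist - radius = 3.1016 - 1.7 = 1.4016 m


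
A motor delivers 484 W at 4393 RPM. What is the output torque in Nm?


omega = 4393 * 2*pi/60 = 460.0339 rad/s
tau = P / omega = 484 / 460.0339
= 1.0521 Nm


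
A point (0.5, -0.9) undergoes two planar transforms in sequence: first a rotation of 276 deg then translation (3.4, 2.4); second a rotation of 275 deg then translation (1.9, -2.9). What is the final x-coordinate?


After transform 1:
x1 = cos(276)*0.5 - sin(276)*-0.9 + 3.4 = 2.5572
y1 = sin(276)*0.5 + cos(276)*-0.9 + 2.4 = 1.8087
After transform 2:
x2 = cos(275)*2.5572 - sin(275)*1.8087 + 1.9
= 3.9247


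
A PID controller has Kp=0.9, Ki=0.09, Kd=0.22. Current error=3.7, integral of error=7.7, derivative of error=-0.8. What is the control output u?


u = Kp*e + Ki*int(e) + Kd*de/dt
= 0.9*3.7 + 0.09*7.7 + 0.22*(-0.8)
= 3.33 + 0.693 + -0.176
= 3.847


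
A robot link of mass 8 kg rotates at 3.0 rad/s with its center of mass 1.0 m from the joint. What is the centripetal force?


F = m * omega^2 * r
= 8 * 3.0^2 * 1.0
= 8 * 9.0 * 1.0
= 72.0 N


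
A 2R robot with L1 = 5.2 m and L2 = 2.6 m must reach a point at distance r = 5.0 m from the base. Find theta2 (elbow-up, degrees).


cos(theta2) = (r^2 - L1^2 - L2^2) / (2*L1*L2)
cos(theta2) = (25.0 - 27.04 - 6.76) / 27.04
cos(theta2) = -0.325444
theta2 = 108.9925 degrees


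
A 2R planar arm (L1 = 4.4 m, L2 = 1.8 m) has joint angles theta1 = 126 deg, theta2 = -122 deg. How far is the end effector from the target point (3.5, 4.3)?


End effector via forward kinematics:
x = L1*cos(t1) + L2*cos(t1+t2) = -0.7906
y = L1*sin(t1) + L2*sin(t1+t2) = 3.6852
Distance to target:
d = sqrt((3.5 - -0.7906)^2 + (4.3 - 3.6852)^2)
= sqrt(18.4096 + 0.3779)
= 4.3345 m


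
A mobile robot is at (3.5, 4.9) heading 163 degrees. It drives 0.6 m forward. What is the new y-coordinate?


y_new = y0 + d*sin(theta)
= 4.9 + 0.6*sin(163)
= 4.9 + 0.1754
= 5.0754


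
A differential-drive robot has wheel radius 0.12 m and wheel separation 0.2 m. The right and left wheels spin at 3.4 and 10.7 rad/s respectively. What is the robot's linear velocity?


vR = r*wR = 0.12*3.4 = 0.408 m/s
vL = r*wL = 0.12*10.7 = 1.284 m/s
v = (vR+vL)/2 = 0.846 m/s
omega = (vR-vL)/L = -4.38 rad/s
linear velocity = 0.846 m/s


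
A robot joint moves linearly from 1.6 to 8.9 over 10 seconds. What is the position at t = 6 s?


s = t/T = 6/10 = 0.6
p(t) = p0 + (pf-p0)*s
= 1.6 + (8.9 - 1.6) * 0.6
= 5.98


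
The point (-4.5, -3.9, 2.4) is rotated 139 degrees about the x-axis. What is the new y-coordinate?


Rotation about x-axis: y' = y*cos(theta) - z*sin(theta)
= -3.9 * -0.7547 - 2.4 * 0.6561
= 1.3688


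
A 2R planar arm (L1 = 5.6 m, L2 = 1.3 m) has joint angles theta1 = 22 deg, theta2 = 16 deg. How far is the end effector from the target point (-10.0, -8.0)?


End effector via forward kinematics:
x = L1*cos(t1) + L2*cos(t1+t2) = 6.2166
y = L1*sin(t1) + L2*sin(t1+t2) = 2.8982
Distance to target:
d = sqrt((-10.0 - 6.2166)^2 + (-8.0 - 2.8982)^2)
= sqrt(262.9795 + 118.7698)
= 19.5384 m


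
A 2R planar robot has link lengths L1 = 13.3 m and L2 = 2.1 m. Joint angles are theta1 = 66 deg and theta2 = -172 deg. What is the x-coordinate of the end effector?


Convert angles to radians: theta1 = 1.1519, theta2 = -3.002
x = L1*cos(theta1) + L2*cos(theta1+theta2)
x = 5.4096 + -0.5788
x = 4.8308


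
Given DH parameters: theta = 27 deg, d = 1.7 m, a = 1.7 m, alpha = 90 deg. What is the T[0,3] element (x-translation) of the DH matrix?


T[0,3] = a * cos(theta)
= 1.7 * cos(27 deg)
= 1.7 * 0.891
= 1.5147


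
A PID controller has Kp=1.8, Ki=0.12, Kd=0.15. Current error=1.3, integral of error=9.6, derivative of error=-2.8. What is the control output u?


u = Kp*e + Ki*int(e) + Kd*de/dt
= 1.8*1.3 + 0.12*9.6 + 0.15*(-2.8)
= 2.34 + 1.152 + -0.42
= 3.072


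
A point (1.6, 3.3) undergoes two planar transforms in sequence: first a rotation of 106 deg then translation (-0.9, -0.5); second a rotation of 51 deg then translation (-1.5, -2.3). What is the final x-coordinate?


After transform 1:
x1 = cos(106)*1.6 - sin(106)*3.3 + -0.9 = -4.5132
y1 = sin(106)*1.6 + cos(106)*3.3 + -0.5 = 0.1284
After transform 2:
x2 = cos(51)*-4.5132 - sin(51)*0.1284 + -1.5
= -4.44


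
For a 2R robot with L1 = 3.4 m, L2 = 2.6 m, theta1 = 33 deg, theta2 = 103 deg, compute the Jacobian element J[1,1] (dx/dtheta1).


J[1,1] = -L1*sin(t1) - L2*sin(t1+t2)
= -3.4*sin(33) - 2.6*sin(136)
= -3.6579


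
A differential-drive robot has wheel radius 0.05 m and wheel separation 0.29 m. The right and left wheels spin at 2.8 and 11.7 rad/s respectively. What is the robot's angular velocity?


vR = r*wR = 0.05*2.8 = 0.14 m/s
vL = r*wL = 0.05*11.7 = 0.585 m/s
v = (vR+vL)/2 = 0.3625 m/s
omega = (vR-vL)/L = -1.5345 rad/s
angular velocity = -1.5345 rad/s


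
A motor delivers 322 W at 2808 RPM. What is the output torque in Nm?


omega = 2808 * 2*pi/60 = 294.0531 rad/s
tau = P / omega = 322 / 294.0531
= 1.095 Nm


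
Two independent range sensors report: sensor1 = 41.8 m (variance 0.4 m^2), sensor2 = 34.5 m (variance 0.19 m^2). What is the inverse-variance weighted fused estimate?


w1 = (1/var1) / (1/var1 + 1/var2)
   = 2.5 / (2.5 + 5.2632) = 0.322
w2 = 1 - w1 = 0.678
fused = w1*s1 + w2*s2 = 13.461 + 23.3898
= 36.8508 m


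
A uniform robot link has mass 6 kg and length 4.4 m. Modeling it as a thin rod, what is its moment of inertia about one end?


I = (1/3) * m * L^2
= (1/3) * 6 * 4.4^2
= 0.333333 * 6 * 19.36
= 38.72 kg*m^2


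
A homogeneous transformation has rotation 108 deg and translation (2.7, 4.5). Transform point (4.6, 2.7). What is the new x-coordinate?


x' = cos(theta)*px - sin(theta)*py + tx
= -0.309*4.6 - 0.9511*2.7 + 2.7
= -1.2893


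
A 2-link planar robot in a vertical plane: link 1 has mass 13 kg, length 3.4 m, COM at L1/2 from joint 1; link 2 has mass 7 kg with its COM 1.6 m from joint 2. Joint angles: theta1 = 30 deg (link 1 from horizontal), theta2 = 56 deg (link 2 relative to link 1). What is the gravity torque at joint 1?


Horizontal distance from joint 1 to link-1 COM:
  x_c1 = (L1/2)*cos(t1) = 1.7 * 0.866 = 1.4722 m
Horizontal distance from joint 1 to link-2 COM:
  x_c2 = L1*cos(t1) + Lc2*cos(t1+t2)
       = 3.4*0.866 + 1.6*0.0698 = 3.0561 m
tau1 = m1*g*x_c1 + m2*g*x_c2
     = 13*9.81*1.4722 + 7*9.81*3.0561
     = 187.7552 + 209.8622
     = 397.6173 Nm


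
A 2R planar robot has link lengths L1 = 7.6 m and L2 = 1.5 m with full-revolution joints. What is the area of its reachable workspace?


r_max = L1 + L2 = 9.1 m
r_min = |L1 - L2| = 6.1 m
Area = pi*(r_max^2 - r_min^2)
= pi*(82.81 - 37.21)
= pi * 45.6
= 143.2566 m^2


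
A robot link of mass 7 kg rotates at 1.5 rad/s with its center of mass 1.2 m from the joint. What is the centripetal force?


F = m * omega^2 * r
= 7 * 1.5^2 * 1.2
= 7 * 2.25 * 1.2
= 18.9 N


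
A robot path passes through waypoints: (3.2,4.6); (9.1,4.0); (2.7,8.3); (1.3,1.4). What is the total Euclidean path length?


Segment lengths:
  seg1 = sqrt((5.9)^2 + (-0.6)^2) = 5.9304
  seg2 = sqrt((-6.4)^2 + (4.3)^2) = 7.7104
  seg3 = sqrt((-1.4)^2 + (-6.9)^2) = 7.0406
Total = 20.6814


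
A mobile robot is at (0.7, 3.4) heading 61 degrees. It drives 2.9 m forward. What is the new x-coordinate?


x_new = x0 + d*cos(theta)
= 0.7 + 2.9*cos(61)
= 0.7 + 1.4059
= 2.1059


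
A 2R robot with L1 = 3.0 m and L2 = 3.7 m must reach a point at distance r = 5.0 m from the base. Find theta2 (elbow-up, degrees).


cos(theta2) = (r^2 - L1^2 - L2^2) / (2*L1*L2)
cos(theta2) = (25.0 - 9.0 - 13.69) / 22.2
cos(theta2) = 0.104054
theta2 = 84.0273 degrees


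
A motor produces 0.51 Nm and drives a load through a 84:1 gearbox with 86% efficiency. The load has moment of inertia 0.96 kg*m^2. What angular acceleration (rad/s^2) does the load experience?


tau_out = tau_motor * N * eta
= 0.51 * 84 * 0.86 = 36.8424 Nm
alpha = tau_out / I = 36.8424 / 0.96
= 38.3775 rad/s^2


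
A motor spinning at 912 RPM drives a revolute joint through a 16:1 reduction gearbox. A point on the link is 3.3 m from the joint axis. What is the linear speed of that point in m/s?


omega_motor = 912 * 2*pi/60 = 95.5044 rad/s
omega_joint = omega_motor / 16 = 5.969 rad/s
v = omega_joint * r = 5.969 * 3.3
= 19.6978 m/s


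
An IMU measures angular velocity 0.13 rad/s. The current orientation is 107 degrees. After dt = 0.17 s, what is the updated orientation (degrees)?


delta_theta = w * dt = 0.13 * 0.17 = 0.0221 rad
= 1.2662 deg
theta_new = 107 + 1.2662 = 108.2662 deg


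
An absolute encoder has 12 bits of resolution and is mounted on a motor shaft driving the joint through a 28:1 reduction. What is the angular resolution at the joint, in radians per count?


counts = 2^12 = 4096
effective counts at joint = 4096 * 28 = 114688
resolution = 2*pi / 114688
= 5.4785e-05 rad/count


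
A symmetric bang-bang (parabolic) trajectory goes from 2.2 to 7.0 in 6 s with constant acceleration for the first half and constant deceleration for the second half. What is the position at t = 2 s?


Symmetric rest-to-rest: each phase covers (pf-p0)/2 in time T/2. 0.5*a*(T/2)^2 = (pf-p0)/2 => a = 4*(pf-p0)/T^2
a = 4*(7.0-2.2)/6^2 = 0.5333
t = 2 is in the acceleration phase (t <= T/2).
p = p0 + 0.5*a*t^2 = 2.2 + 0.5*0.5333*2^2
= 3.2667


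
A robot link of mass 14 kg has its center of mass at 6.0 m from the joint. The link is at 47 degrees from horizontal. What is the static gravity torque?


tau = m*g*L*cos(angle)
= 14 * 9.81 * 6.0 * cos(47 deg)
= 14 * 9.81 * 6.0 * 0.682
= 561.9939 Nm


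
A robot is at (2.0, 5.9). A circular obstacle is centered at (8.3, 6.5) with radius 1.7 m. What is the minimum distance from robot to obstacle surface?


center_dist = sqrt((2.0-8.3)^2 + (5.9-6.5)^2)
= sqrt(39.69 + 0.36)
= 6.3285
min_dist = center_dist - radius = 6.3285 - 1.7 = 4.6285 m


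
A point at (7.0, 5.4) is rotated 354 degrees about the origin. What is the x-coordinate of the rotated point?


x' = x*cos(theta) - y*sin(theta)
cos(354 deg) = 0.9945, sin(354 deg) = -0.1045
x' = 7.0 * 0.9945 - 5.4 * -0.1045
= 6.9617 - -0.5645
= 7.5261


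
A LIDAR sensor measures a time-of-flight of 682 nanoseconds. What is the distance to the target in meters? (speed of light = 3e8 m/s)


tof = 682 ns = 6.82e-07 s
dist = c * tof / 2
= 3e8 * 6.82e-07 / 2
= 102.3 m


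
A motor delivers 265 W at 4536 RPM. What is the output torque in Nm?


omega = 4536 * 2*pi/60 = 475.0088 rad/s
tau = P / omega = 265 / 475.0088
= 0.5579 Nm


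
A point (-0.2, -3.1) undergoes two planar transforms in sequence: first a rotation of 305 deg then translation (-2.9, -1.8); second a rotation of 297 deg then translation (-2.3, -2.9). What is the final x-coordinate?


After transform 1:
x1 = cos(305)*-0.2 - sin(305)*-3.1 + -2.9 = -5.5541
y1 = sin(305)*-0.2 + cos(305)*-3.1 + -1.8 = -3.4143
After transform 2:
x2 = cos(297)*-5.5541 - sin(297)*-3.4143 + -2.3
= -7.8636


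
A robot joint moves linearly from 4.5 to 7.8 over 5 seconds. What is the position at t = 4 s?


s = t/T = 4/5 = 0.8
p(t) = p0 + (pf-p0)*s
= 4.5 + (7.8 - 4.5) * 0.8
= 7.14


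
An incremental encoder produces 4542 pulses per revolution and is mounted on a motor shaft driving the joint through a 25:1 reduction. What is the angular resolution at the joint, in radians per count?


counts per rev = 4542
effective counts at joint = 4542 * 25 = 113550
resolution = 2*pi / 113550
= 5.5334e-05 rad/count


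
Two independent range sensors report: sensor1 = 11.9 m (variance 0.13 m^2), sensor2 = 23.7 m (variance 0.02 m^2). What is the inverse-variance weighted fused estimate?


w1 = (1/var1) / (1/var1 + 1/var2)
   = 7.6923 / (7.6923 + 50.0) = 0.1333
w2 = 1 - w1 = 0.8667
fused = w1*s1 + w2*s2 = 1.5867 + 20.54
= 22.1267 m


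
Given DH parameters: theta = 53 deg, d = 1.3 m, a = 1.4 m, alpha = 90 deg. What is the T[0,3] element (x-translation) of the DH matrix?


T[0,3] = a * cos(theta)
= 1.4 * cos(53 deg)
= 1.4 * 0.6018
= 0.8425


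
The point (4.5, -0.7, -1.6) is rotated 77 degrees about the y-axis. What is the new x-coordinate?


Rotation about y-axis: x' = x*cos(theta) + z*sin(theta)
= 4.5 * 0.225 + -1.6 * 0.9744
= -0.5467


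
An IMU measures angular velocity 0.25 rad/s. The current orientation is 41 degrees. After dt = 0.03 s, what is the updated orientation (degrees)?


delta_theta = w * dt = 0.25 * 0.03 = 0.0075 rad
= 0.4297 deg
theta_new = 41 + 0.4297 = 41.4297 deg


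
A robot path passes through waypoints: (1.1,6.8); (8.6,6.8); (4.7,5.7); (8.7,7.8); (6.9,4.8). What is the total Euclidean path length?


Segment lengths:
  seg1 = sqrt((7.5)^2 + (0.0)^2) = 7.5
  seg2 = sqrt((-3.9)^2 + (-1.1)^2) = 4.0522
  seg3 = sqrt((4.0)^2 + (2.1)^2) = 4.5177
  seg4 = sqrt((-1.8)^2 + (-3.0)^2) = 3.4986
Total = 19.5685


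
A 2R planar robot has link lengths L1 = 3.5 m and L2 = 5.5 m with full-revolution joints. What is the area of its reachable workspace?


r_max = L1 + L2 = 9.0 m
r_min = |L1 - L2| = 2.0 m
Area = pi*(r_max^2 - r_min^2)
= pi*(81.0 - 4.0)
= pi * 77.0
= 241.9026 m^2


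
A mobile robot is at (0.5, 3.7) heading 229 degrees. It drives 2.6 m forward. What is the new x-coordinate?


x_new = x0 + d*cos(theta)
= 0.5 + 2.6*cos(229)
= 0.5 + -1.7058
= -1.2058


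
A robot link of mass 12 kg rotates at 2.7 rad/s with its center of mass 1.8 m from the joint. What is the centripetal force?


F = m * omega^2 * r
= 12 * 2.7^2 * 1.8
= 12 * 7.29 * 1.8
= 157.464 N


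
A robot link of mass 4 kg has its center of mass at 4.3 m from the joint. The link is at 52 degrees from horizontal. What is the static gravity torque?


tau = m*g*L*cos(angle)
= 4 * 9.81 * 4.3 * cos(52 deg)
= 4 * 9.81 * 4.3 * 0.6157
= 103.8818 Nm


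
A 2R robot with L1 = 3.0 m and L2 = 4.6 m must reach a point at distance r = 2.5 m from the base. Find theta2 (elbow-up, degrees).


cos(theta2) = (r^2 - L1^2 - L2^2) / (2*L1*L2)
cos(theta2) = (6.25 - 9.0 - 21.16) / 27.6
cos(theta2) = -0.866304
theta2 = 150.032 degrees


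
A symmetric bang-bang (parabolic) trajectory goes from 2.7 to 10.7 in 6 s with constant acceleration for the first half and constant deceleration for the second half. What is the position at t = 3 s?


Symmetric rest-to-rest: each phase covers (pf-p0)/2 in time T/2. 0.5*a*(T/2)^2 = (pf-p0)/2 => a = 4*(pf-p0)/T^2
a = 4*(10.7-2.7)/6^2 = 0.8889
t = 3 is in the acceleration phase (t <= T/2).
p = p0 + 0.5*a*t^2 = 2.7 + 0.5*0.8889*3^2
= 6.7


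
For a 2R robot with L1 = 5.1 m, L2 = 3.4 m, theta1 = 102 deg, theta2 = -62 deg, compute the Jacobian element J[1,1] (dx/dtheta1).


J[1,1] = -L1*sin(t1) - L2*sin(t1+t2)
= -5.1*sin(102) - 3.4*sin(40)
= -7.174


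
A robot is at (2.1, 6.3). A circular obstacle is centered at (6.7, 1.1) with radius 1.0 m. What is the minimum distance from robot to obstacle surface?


center_dist = sqrt((2.1-6.7)^2 + (6.3-1.1)^2)
= sqrt(21.16 + 27.04)
= 6.9426
min_dist = center_dist - radius = 6.9426 - 1.0 = 5.9426 m


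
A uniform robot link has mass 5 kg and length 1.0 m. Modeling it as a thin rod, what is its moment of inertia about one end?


I = (1/3) * m * L^2
= (1/3) * 5 * 1.0^2
= 0.333333 * 5 * 1.0
= 1.6667 kg*m^2


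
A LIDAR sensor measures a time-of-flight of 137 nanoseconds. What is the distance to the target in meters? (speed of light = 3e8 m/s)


tof = 137 ns = 1.37e-07 s
dist = c * tof / 2
= 3e8 * 1.37e-07 / 2
= 20.55 m


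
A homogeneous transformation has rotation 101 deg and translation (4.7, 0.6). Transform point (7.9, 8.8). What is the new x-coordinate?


x' = cos(theta)*px - sin(theta)*py + tx
= -0.1908*7.9 - 0.9816*8.8 + 4.7
= -5.4457


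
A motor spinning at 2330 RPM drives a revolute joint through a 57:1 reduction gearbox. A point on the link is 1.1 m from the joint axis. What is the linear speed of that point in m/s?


omega_motor = 2330 * 2*pi/60 = 243.997 rad/s
omega_joint = omega_motor / 57 = 4.2806 rad/s
v = omega_joint * r = 4.2806 * 1.1
= 4.7087 m/s


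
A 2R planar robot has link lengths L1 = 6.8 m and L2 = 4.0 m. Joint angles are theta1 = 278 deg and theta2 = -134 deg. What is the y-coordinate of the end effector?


Convert angles to radians: theta1 = 4.852, theta2 = -2.3387
y = L1*sin(theta1) + L2*sin(theta1+theta2)
y = -6.7338 + 2.3511
y = -4.3827


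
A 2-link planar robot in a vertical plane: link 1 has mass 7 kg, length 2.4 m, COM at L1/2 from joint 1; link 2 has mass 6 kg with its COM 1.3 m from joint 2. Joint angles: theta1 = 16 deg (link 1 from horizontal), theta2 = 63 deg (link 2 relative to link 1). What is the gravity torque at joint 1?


Horizontal distance from joint 1 to link-1 COM:
  x_c1 = (L1/2)*cos(t1) = 1.2 * 0.9613 = 1.1535 m
Horizontal distance from joint 1 to link-2 COM:
  x_c2 = L1*cos(t1) + Lc2*cos(t1+t2)
       = 2.4*0.9613 + 1.3*0.1908 = 2.5551 m
tau1 = m1*g*x_c1 + m2*g*x_c2
     = 7*9.81*1.1535 + 6*9.81*2.5551
     = 79.2118 + 150.392
     = 229.6038 Nm


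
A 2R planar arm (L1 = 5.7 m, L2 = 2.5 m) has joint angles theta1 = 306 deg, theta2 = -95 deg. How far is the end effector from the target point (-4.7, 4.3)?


End effector via forward kinematics:
x = L1*cos(t1) + L2*cos(t1+t2) = 1.2075
y = L1*sin(t1) + L2*sin(t1+t2) = -5.899
Distance to target:
d = sqrt((-4.7 - 1.2075)^2 + (4.3 - -5.899)^2)
= sqrt(34.8981 + 104.0194)
= 11.7863 m


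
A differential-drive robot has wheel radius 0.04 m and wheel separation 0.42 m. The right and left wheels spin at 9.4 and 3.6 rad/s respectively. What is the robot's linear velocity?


vR = r*wR = 0.04*9.4 = 0.376 m/s
vL = r*wL = 0.04*3.6 = 0.144 m/s
v = (vR+vL)/2 = 0.26 m/s
omega = (vR-vL)/L = 0.5524 rad/s
linear velocity = 0.26 m/s


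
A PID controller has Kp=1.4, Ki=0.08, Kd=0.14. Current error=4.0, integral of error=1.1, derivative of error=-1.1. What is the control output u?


u = Kp*e + Ki*int(e) + Kd*de/dt
= 1.4*4.0 + 0.08*1.1 + 0.14*(-1.1)
= 5.6 + 0.088 + -0.154
= 5.534


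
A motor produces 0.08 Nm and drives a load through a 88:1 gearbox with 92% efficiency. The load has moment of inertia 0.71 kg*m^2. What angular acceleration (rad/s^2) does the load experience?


tau_out = tau_motor * N * eta
= 0.08 * 88 * 0.92 = 6.4768 Nm
alpha = tau_out / I = 6.4768 / 0.71
= 9.1223 rad/s^2


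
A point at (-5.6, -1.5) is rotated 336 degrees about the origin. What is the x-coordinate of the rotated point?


x' = x*cos(theta) - y*sin(theta)
cos(336 deg) = 0.9135, sin(336 deg) = -0.4067
x' = -5.6 * 0.9135 - -1.5 * -0.4067
= -5.1159 - 0.6101
= -5.726


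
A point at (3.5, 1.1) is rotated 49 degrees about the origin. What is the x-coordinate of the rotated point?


x' = x*cos(theta) - y*sin(theta)
cos(49 deg) = 0.6561, sin(49 deg) = 0.7547
x' = 3.5 * 0.6561 - 1.1 * 0.7547
= 2.2962 - 0.8302
= 1.466


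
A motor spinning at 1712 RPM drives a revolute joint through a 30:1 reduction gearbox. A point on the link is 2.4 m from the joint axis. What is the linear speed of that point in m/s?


omega_motor = 1712 * 2*pi/60 = 179.2802 rad/s
omega_joint = omega_motor / 30 = 5.976 rad/s
v = omega_joint * r = 5.976 * 2.4
= 14.3424 m/s


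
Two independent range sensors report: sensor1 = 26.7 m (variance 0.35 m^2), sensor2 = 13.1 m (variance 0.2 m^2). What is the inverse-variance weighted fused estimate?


w1 = (1/var1) / (1/var1 + 1/var2)
   = 2.8571 / (2.8571 + 5.0) = 0.3636
w2 = 1 - w1 = 0.6364
fused = w1*s1 + w2*s2 = 9.7091 + 8.3364
= 18.0455 m


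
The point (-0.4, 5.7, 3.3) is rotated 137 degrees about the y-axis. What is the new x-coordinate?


Rotation about y-axis: x' = x*cos(theta) + z*sin(theta)
= -0.4 * -0.7314 + 3.3 * 0.682
= 2.5431


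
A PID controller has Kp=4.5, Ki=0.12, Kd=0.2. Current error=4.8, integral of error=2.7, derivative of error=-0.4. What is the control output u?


u = Kp*e + Ki*int(e) + Kd*de/dt
= 4.5*4.8 + 0.12*2.7 + 0.2*(-0.4)
= 21.6 + 0.324 + -0.08
= 21.844


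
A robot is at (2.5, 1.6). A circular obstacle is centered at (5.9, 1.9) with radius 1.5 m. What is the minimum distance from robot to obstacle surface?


center_dist = sqrt((2.5-5.9)^2 + (1.6-1.9)^2)
= sqrt(11.56 + 0.09)
= 3.4132
min_dist = center_dist - radius = 3.4132 - 1.5 = 1.9132 m


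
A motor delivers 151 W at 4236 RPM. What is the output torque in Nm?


omega = 4236 * 2*pi/60 = 443.5929 rad/s
tau = P / omega = 151 / 443.5929
= 0.3404 Nm


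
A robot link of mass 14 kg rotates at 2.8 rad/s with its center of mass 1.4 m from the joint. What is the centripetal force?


F = m * omega^2 * r
= 14 * 2.8^2 * 1.4
= 14 * 7.84 * 1.4
= 153.664 N


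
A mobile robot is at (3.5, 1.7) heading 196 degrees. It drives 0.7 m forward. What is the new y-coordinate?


y_new = y0 + d*sin(theta)
= 1.7 + 0.7*sin(196)
= 1.7 + -0.1929
= 1.5071


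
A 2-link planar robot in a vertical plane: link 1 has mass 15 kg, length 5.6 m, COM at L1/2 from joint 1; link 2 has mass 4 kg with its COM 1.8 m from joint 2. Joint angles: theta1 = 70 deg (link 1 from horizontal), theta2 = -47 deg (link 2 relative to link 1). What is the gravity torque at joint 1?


Horizontal distance from joint 1 to link-1 COM:
  x_c1 = (L1/2)*cos(t1) = 2.8 * 0.342 = 0.9577 m
Horizontal distance from joint 1 to link-2 COM:
  x_c2 = L1*cos(t1) + Lc2*cos(t1+t2)
       = 5.6*0.342 + 1.8*0.9205 = 3.5722 m
tau1 = m1*g*x_c1 + m2*g*x_c2
     = 15*9.81*0.9577 + 4*9.81*3.5722
     = 140.9191 + 140.174
     = 281.0931 Nm


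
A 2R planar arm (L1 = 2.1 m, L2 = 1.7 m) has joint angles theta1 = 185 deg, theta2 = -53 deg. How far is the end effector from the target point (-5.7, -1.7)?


End effector via forward kinematics:
x = L1*cos(t1) + L2*cos(t1+t2) = -3.2295
y = L1*sin(t1) + L2*sin(t1+t2) = 1.0803
Distance to target:
d = sqrt((-5.7 - -3.2295)^2 + (-1.7 - 1.0803)^2)
= sqrt(6.1032 + 7.7302)
= 3.7193 m


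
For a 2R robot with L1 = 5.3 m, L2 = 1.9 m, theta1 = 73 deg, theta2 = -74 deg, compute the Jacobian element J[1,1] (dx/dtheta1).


J[1,1] = -L1*sin(t1) - L2*sin(t1+t2)
= -5.3*sin(73) - 1.9*sin(-1)
= -5.0353


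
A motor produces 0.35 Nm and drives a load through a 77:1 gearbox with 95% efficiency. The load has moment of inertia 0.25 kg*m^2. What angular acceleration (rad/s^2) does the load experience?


tau_out = tau_motor * N * eta
= 0.35 * 77 * 0.95 = 25.6025 Nm
alpha = tau_out / I = 25.6025 / 0.25
= 102.41 rad/s^2


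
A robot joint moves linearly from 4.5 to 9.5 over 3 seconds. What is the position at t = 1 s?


s = t/T = 1/3 = 0.3333
p(t) = p0 + (pf-p0)*s
= 4.5 + (9.5 - 4.5) * 0.3333
= 6.1667


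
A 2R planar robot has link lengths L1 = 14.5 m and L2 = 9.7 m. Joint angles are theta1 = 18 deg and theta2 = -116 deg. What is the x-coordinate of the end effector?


Convert angles to radians: theta1 = 0.3142, theta2 = -2.0246
x = L1*cos(theta1) + L2*cos(theta1+theta2)
x = 13.7903 + -1.35
x = 12.4403


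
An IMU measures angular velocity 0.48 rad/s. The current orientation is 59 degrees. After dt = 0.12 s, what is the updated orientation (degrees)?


delta_theta = w * dt = 0.48 * 0.12 = 0.0576 rad
= 3.3002 deg
theta_new = 59 + 3.3002 = 62.3002 deg


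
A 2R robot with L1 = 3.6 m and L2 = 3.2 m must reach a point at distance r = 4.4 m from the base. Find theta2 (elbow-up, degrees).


cos(theta2) = (r^2 - L1^2 - L2^2) / (2*L1*L2)
cos(theta2) = (19.36 - 12.96 - 10.24) / 23.04
cos(theta2) = -0.166667
theta2 = 99.5941 degrees


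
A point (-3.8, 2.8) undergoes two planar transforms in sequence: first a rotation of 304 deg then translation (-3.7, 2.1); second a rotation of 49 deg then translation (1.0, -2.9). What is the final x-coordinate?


After transform 1:
x1 = cos(304)*-3.8 - sin(304)*2.8 + -3.7 = -3.5036
y1 = sin(304)*-3.8 + cos(304)*2.8 + 2.1 = 6.8161
After transform 2:
x2 = cos(49)*-3.5036 - sin(49)*6.8161 + 1.0
= -6.4427


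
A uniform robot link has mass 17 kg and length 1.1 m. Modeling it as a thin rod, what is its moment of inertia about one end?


I = (1/3) * m * L^2
= (1/3) * 17 * 1.1^2
= 0.333333 * 17 * 1.21
= 6.8567 kg*m^2


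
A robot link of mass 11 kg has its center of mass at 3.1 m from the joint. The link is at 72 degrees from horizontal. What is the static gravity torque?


tau = m*g*L*cos(angle)
= 11 * 9.81 * 3.1 * cos(72 deg)
= 11 * 9.81 * 3.1 * 0.309
= 103.3727 Nm


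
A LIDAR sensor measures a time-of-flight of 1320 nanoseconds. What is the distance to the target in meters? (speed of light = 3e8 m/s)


tof = 1320 ns = 1.32e-06 s
dist = c * tof / 2
= 3e8 * 1.32e-06 / 2
= 198.0 m


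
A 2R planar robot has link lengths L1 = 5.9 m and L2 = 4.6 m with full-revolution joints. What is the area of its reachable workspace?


r_max = L1 + L2 = 10.5 m
r_min = |L1 - L2| = 1.3 m
Area = pi*(r_max^2 - r_min^2)
= pi*(110.25 - 1.69)
= pi * 108.56
= 341.0513 m^2


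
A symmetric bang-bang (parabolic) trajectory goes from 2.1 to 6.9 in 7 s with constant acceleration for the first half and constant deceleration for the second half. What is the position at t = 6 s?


Symmetric rest-to-rest: each phase covers (pf-p0)/2 in time T/2. 0.5*a*(T/2)^2 = (pf-p0)/2 => a = 4*(pf-p0)/T^2
a = 4*(6.9-2.1)/7^2 = 0.3918
t = 6 is in the deceleration phase (t > T/2).
p = pf - 0.5*a*(T-t)^2 = 6.9 - 0.5*0.3918*1^2
= 6.7041


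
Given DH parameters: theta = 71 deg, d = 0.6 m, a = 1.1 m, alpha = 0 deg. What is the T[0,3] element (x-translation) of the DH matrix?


T[0,3] = a * cos(theta)
= 1.1 * cos(71 deg)
= 1.1 * 0.3256
= 0.3581


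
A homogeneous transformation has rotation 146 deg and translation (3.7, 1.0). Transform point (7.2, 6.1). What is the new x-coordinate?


x' = cos(theta)*px - sin(theta)*py + tx
= -0.829*7.2 - 0.5592*6.1 + 3.7
= -5.6801


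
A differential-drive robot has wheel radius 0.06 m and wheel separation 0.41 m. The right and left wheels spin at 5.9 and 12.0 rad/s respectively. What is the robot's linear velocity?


vR = r*wR = 0.06*5.9 = 0.354 m/s
vL = r*wL = 0.06*12.0 = 0.72 m/s
v = (vR+vL)/2 = 0.537 m/s
omega = (vR-vL)/L = -0.8927 rad/s
linear velocity = 0.537 m/s


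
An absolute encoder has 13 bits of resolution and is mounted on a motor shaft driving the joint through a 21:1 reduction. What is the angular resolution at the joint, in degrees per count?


counts = 2^13 = 8192
effective counts at joint = 8192 * 21 = 172032
resolution = 360 / 172032
= 0.0021 deg/count


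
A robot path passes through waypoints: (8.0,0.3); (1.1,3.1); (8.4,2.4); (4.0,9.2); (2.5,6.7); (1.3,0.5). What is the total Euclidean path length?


Segment lengths:
  seg1 = sqrt((-6.9)^2 + (2.8)^2) = 7.4465
  seg2 = sqrt((7.3)^2 + (-0.7)^2) = 7.3335
  seg3 = sqrt((-4.4)^2 + (6.8)^2) = 8.0994
  seg4 = sqrt((-1.5)^2 + (-2.5)^2) = 2.9155
  seg5 = sqrt((-1.2)^2 + (-6.2)^2) = 6.3151
Total = 32.1099


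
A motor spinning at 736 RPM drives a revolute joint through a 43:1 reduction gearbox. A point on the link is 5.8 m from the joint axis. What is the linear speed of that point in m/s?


omega_motor = 736 * 2*pi/60 = 77.0737 rad/s
omega_joint = omega_motor / 43 = 1.7924 rad/s
v = omega_joint * r = 1.7924 * 5.8
= 10.396 m/s


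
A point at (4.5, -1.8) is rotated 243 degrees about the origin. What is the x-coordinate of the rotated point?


x' = x*cos(theta) - y*sin(theta)
cos(243 deg) = -0.454, sin(243 deg) = -0.891
x' = 4.5 * -0.454 - -1.8 * -0.891
= -2.043 - 1.6038
= -3.6468


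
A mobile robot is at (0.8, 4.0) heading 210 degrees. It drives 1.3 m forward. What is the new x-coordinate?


x_new = x0 + d*cos(theta)
= 0.8 + 1.3*cos(210)
= 0.8 + -1.1258
= -0.3258


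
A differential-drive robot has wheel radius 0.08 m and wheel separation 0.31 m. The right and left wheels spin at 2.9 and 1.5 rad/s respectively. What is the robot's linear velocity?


vR = r*wR = 0.08*2.9 = 0.232 m/s
vL = r*wL = 0.08*1.5 = 0.12 m/s
v = (vR+vL)/2 = 0.176 m/s
omega = (vR-vL)/L = 0.3613 rad/s
linear velocity = 0.176 m/s
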